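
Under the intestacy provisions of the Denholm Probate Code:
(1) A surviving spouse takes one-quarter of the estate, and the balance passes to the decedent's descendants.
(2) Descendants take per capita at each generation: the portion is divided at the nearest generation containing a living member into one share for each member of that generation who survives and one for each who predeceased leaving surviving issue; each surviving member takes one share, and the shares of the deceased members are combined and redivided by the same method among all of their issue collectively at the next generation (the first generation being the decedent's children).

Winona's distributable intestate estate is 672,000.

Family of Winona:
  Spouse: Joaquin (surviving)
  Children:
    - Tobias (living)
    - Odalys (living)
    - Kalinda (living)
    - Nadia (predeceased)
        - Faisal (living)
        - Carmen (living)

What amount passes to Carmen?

Carmen receives 63,000.

Joaquin takes one-quarter of 672,000 = 168,000. The remaining 504,000 passes to the descendants.
The descendants' portion (504,000) is divided at the children's generation into 4 shares of 126,000. Tobias, Odalys, and Kalinda each take 126,000. The remaining share for the deceased Nadia (126,000) is carried to the next generation.
That pool (126,000) is divided at the grandchildren's generation equally among Faisal and Carmen: 63,000 each.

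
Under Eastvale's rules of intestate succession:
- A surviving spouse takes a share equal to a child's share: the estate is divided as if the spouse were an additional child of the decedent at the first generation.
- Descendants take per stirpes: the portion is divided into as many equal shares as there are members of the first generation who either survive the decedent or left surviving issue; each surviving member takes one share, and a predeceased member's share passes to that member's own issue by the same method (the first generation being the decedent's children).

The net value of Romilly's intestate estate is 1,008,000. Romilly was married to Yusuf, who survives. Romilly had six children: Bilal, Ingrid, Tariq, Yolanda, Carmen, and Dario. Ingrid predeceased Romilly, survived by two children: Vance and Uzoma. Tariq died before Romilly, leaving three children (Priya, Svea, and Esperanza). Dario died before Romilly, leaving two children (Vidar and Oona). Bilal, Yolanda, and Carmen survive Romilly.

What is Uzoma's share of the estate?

Uzoma receives 72,000.

The spouse counts as an additional share at the children's level, so there are 7 primary shares of 144,000. Yusuf takes one such share (144,000).
The children's combined portion (864,000) is divided into 6 shares of 144,000: Bilal, Yolanda, and Carmen each take 144,000; Ingrid's 144,000 share passes to Ingrid's issue; Tariq's 144,000 share passes to Tariq's issue; Dario's 144,000 share passes to Dario's issue.
Ingrid's share (144,000) is divided into 2 shares of 72,000: Vance and Uzoma each take 72,000.
Tariq's share (144,000) is divided into 3 shares of 48,000: Priya, Svea, and Esperanza each take 48,000.
Dario's share (144,000) is divided into 2 shares of 72,000: Vidar and Oona each take 72,000.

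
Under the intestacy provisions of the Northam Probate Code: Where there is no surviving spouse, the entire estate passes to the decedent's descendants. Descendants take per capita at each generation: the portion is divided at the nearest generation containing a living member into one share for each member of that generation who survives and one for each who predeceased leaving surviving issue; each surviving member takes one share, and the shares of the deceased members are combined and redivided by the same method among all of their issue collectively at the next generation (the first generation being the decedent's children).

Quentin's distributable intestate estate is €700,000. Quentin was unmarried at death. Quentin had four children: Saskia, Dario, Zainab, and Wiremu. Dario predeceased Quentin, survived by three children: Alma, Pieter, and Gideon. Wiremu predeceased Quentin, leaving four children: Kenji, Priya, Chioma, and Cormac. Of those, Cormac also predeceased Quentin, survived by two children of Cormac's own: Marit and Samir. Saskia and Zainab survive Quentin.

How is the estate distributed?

The entire €700,000 passes to the descendants.
That amount (€700,000) is divided at the children's generation into 4 shares of €175,000. Saskia and Zainab each take €175,000. The 2 shares of the deceased (Dario and Wiremu) are combined into a pool of €350,000.
That pool (€350,000) is divided at the grandchildren's generation into 7 shares of €50,000. Alma, Pieter, Gideon, Kenji, Priya, and Chioma each take €50,000. The remaining share for the deceased Cormac (€50,000) is carried to the next generation.
That pool (€50,000) is divided at the great-grandchildren's generation equally among Marit and Samir: €25,000 each.

Saskia: €175,000; Alma: €50,000; Pieter: €50,000; Gideon: €50,000; Zainab: €175,000; Kenji: €50,000; Priya: €50,000; Chioma: €50,000; Marit: €25,000; Samir: €25,000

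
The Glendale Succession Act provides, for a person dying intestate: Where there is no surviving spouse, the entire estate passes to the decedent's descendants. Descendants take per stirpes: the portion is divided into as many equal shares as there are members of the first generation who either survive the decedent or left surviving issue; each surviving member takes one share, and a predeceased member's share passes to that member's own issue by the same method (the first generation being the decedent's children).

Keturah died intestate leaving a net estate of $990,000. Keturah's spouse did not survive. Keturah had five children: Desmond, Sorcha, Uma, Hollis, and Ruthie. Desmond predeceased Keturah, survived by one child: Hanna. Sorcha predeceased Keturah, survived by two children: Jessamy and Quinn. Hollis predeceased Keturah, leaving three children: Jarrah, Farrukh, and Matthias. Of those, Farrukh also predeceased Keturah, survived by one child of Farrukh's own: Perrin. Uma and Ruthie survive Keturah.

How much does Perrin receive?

The entire $990,000 passes to the descendants.
That amount ($990,000) is divided into 5 shares of $198,000: Uma and Ruthie each take $198,000; Desmond's $198,000 share passes to Desmond's issue; Sorcha's $198,000 share passes to Sorcha's issue; Hollis's $198,000 share passes to Hollis's issue.
Desmond's share ($198,000) passes entirely to Hanna.
Sorcha's share ($198,000) is divided into 2 shares of $99,000: Jessamy and Quinn each take $99,000.
Hollis's share ($198,000) is divided into 3 shares of $66,000: Jarrah and Matthias each take $66,000; Farrukh's $66,000 share passes to Farrukh's issue.
Farrukh's share ($66,000) passes entirely to Perrin.

Perrin receives $66,000.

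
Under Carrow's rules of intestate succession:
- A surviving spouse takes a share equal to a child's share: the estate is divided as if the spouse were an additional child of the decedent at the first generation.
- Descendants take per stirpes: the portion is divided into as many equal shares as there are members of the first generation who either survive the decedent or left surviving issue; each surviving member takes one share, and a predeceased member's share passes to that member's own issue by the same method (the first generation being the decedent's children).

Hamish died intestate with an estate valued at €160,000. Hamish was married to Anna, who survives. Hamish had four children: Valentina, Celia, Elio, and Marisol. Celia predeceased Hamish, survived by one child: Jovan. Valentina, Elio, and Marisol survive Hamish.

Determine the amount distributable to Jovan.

The spouse counts as an additional share at the children's level, so there are 5 primary shares of €32,000. Anna takes one such share (€32,000).
The children's combined portion (€128,000) is divided into 4 shares of €32,000: Valentina, Elio, and Marisol each take €32,000; Celia's €32,000 share passes to Celia's issue.
Celia's share (€32,000) passes entirely to Jovan.

Jovan receives €32,000.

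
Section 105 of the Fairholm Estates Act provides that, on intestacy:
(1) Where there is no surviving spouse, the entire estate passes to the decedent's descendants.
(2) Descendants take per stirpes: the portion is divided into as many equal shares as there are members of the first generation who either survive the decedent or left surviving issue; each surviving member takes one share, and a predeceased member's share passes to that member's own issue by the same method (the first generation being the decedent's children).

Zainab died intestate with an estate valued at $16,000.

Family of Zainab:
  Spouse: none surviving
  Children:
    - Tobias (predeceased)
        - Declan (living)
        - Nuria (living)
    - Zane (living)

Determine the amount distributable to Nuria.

Nuria receives $4,000.

The entire $16,000 passes to the descendants.
That amount ($16,000) is divided into 2 shares of $8,000: Zane takes $8,000; Tobias's $8,000 share passes to Tobias's issue.
Tobias's share ($8,000) is divided into 2 shares of $4,000: Declan and Nuria each take $4,000.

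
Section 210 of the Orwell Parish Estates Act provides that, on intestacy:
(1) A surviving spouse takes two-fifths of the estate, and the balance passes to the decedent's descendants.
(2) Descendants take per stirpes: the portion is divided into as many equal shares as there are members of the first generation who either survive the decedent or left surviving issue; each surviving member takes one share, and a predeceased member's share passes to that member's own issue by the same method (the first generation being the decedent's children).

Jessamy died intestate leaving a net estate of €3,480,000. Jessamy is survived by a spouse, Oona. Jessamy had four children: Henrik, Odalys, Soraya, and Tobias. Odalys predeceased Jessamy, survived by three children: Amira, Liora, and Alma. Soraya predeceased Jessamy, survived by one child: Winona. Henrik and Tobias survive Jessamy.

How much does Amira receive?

Amira receives €174,000.

Oona takes two-fifths of €3,480,000 = €1,392,000. The remaining €2,088,000 passes to the descendants.
The descendants' portion (€2,088,000) is divided into 4 shares of €522,000: Henrik and Tobias each take €522,000; Odalys's €522,000 share passes to Odalys's issue; Soraya's €522,000 share passes to Soraya's issue.
Odalys's share (€522,000) is divided into 3 shares of €174,000: Amira, Liora, and Alma each take €174,000.
Soraya's share (€522,000) passes entirely to Winona.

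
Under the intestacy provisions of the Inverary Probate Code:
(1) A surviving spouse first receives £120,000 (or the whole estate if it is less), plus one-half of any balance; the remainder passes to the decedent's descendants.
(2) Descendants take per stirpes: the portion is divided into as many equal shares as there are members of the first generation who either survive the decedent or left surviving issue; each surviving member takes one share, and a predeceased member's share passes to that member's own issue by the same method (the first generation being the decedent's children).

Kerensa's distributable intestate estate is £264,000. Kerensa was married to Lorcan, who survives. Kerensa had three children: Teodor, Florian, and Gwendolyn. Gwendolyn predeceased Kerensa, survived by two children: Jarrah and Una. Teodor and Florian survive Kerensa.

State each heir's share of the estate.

Lorcan: £192,000; Teodor: £24,000; Florian: £24,000; Jarrah: £12,000; Una: £12,000

Lorcan first takes £120,000, leaving a balance of £144,000. Lorcan then takes one-half of the balance (£72,000), for a total of £192,000. The remaining £72,000 passes to the descendants.
The descendants' portion (£72,000) is divided into 3 shares of £24,000: Teodor and Florian each take £24,000; Gwendolyn's £24,000 share passes to Gwendolyn's issue.
Gwendolyn's share (£24,000) is divided into 2 shares of £12,000: Jarrah and Una each take £12,000.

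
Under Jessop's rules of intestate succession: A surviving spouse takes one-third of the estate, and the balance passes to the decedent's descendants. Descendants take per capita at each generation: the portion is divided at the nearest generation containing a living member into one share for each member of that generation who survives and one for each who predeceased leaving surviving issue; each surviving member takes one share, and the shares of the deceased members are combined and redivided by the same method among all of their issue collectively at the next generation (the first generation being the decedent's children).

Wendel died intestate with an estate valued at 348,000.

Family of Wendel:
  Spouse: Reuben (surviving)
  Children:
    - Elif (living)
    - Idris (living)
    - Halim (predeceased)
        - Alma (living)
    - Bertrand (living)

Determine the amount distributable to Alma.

Alma receives 58,000.

Reuben takes one-third of 348,000 = 116,000. The remaining 232,000 passes to the descendants.
The descendants' portion (232,000) is divided at the children's generation into 4 shares of 58,000. Elif, Idris, and Bertrand each take 58,000. The remaining share for the deceased Halim (58,000) is carried to the next generation.
That pool (58,000) passes entirely to Alma, the sole taker at the grandchildren's generation.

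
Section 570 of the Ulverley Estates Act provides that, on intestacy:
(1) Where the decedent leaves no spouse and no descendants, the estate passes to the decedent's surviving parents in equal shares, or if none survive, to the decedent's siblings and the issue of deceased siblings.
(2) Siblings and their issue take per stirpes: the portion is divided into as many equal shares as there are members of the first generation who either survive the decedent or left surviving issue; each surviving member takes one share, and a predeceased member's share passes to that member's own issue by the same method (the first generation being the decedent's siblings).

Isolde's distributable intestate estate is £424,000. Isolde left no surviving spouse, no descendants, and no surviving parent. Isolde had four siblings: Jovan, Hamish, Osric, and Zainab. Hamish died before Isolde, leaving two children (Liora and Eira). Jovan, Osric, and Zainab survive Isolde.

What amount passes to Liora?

Liora receives £53,000.

The entire £424,000 passes to the siblings and their issue.
That amount (£424,000) is divided into 4 shares of £106,000: Jovan, Osric, and Zainab each take £106,000; Hamish's £106,000 share passes to Hamish's issue.
Hamish's share (£106,000) is divided into 2 shares of £53,000: Liora and Eira each take £53,000.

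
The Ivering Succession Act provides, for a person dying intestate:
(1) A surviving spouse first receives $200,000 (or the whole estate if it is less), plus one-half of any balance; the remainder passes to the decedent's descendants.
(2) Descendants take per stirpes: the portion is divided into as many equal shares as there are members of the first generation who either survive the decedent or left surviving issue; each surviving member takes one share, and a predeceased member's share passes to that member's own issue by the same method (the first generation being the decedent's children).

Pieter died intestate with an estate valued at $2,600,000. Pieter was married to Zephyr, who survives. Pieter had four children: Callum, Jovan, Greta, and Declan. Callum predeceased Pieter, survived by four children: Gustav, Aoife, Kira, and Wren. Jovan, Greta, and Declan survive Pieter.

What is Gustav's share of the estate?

Gustav receives $75,000.

Zephyr first takes $200,000, leaving a balance of $2,400,000. Zephyr then takes one-half of the balance ($1,200,000), for a total of $1,400,000. The remaining $1,200,000 passes to the descendants.
The descendants' portion ($1,200,000) is divided into 4 shares of $300,000: Jovan, Greta, and Declan each take $300,000; Callum's $300,000 share passes to Callum's issue.
Callum's share ($300,000) is divided into 4 shares of $75,000: Gustav, Aoife, Kira, and Wren each take $75,000.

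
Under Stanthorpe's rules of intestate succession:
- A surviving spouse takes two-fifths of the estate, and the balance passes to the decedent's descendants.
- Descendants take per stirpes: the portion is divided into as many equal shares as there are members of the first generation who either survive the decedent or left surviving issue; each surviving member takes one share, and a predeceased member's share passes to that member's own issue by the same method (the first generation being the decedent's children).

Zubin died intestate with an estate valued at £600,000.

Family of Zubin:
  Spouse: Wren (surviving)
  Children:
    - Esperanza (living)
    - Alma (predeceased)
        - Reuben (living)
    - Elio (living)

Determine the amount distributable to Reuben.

Wren takes two-fifths of £600,000 = £240,000. The remaining £360,000 passes to the descendants.
The descendants' portion (£360,000) is divided into 3 shares of £120,000: Esperanza and Elio each take £120,000; Alma's £120,000 share passes to Alma's issue.
Alma's share (£120,000) passes entirely to Reuben.

Reuben receives £120,000.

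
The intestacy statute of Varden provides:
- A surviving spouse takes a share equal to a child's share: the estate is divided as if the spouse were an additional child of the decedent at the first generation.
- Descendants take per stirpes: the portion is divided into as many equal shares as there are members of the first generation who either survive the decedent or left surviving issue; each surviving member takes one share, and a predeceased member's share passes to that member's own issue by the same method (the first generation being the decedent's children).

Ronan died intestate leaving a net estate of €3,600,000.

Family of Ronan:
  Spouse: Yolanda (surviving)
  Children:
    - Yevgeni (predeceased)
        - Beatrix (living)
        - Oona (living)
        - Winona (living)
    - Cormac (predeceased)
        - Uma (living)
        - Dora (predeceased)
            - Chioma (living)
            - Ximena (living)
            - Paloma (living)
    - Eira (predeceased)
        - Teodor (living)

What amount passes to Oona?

The spouse counts as an additional share at the children's level, so there are 4 primary shares of €900,000. Yolanda takes one such share (€900,000).
The children's combined portion (€2,700,000) is divided into 3 shares of €900,000: Yevgeni's €900,000 share passes to Yevgeni's issue; Cormac's €900,000 share passes to Cormac's issue; Eira's €900,000 share passes to Eira's issue.
Yevgeni's share (€900,000) is divided into 3 shares of €300,000: Beatrix, Oona, and Winona each take €300,000.
Cormac's share (€900,000) is divided into 2 shares of €450,000: Uma takes €450,000; Dora's €450,000 share passes to Dora's issue.
Dora's share (€450,000) is divided into 3 shares of €150,000: Chioma, Ximena, and Paloma each take €150,000.
Eira's share (€900,000) passes entirely to Teodor.

Oona receives €300,000.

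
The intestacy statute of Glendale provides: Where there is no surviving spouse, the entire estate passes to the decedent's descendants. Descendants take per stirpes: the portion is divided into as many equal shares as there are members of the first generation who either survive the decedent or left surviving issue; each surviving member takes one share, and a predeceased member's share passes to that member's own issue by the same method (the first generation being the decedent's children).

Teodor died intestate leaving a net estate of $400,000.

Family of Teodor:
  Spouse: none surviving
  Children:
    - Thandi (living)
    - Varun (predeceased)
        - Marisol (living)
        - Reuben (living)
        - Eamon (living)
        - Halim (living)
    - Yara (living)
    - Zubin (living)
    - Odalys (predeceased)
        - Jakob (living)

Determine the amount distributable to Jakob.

The entire $400,000 passes to the descendants.
That amount ($400,000) is divided into 5 shares of $80,000: Thandi, Yara, and Zubin each take $80,000; Varun's $80,000 share passes to Varun's issue; Odalys's $80,000 share passes to Odalys's issue.
Varun's share ($80,000) is divided into 4 shares of $20,000: Marisol, Reuben, Eamon, and Halim each take $20,000.
Odalys's share ($80,000) passes entirely to Jakob.

Jakob receives $80,000.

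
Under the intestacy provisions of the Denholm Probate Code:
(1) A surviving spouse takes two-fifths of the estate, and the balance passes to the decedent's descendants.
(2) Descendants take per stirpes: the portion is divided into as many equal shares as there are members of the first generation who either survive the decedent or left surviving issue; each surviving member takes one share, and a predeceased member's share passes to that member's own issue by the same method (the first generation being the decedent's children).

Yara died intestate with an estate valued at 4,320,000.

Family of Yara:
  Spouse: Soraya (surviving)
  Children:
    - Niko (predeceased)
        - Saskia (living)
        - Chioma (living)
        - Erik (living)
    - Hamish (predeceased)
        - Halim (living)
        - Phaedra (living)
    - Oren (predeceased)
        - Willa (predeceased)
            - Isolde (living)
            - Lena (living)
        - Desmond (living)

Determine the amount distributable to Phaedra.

Soraya takes two-fifths of 4,320,000 = 1,728,000. The remaining 2,592,000 passes to the descendants.
The descendants' portion (2,592,000) is divided into 3 shares of 864,000: Niko's 864,000 share passes to Niko's issue; Hamish's 864,000 share passes to Hamish's issue; Oren's 864,000 share passes to Oren's issue.
Niko's share (864,000) is divided into 3 shares of 288,000: Saskia, Chioma, and Erik each take 288,000.
Hamish's share (864,000) is divided into 2 shares of 432,000: Halim and Phaedra each take 432,000.
Oren's share (864,000) is divided into 2 shares of 432,000: Desmond takes 432,000; Willa's 432,000 share passes to Willa's issue.
Willa's share (432,000) is divided into 2 shares of 216,000: Isolde and Lena each take 216,000.

Phaedra receives 432,000.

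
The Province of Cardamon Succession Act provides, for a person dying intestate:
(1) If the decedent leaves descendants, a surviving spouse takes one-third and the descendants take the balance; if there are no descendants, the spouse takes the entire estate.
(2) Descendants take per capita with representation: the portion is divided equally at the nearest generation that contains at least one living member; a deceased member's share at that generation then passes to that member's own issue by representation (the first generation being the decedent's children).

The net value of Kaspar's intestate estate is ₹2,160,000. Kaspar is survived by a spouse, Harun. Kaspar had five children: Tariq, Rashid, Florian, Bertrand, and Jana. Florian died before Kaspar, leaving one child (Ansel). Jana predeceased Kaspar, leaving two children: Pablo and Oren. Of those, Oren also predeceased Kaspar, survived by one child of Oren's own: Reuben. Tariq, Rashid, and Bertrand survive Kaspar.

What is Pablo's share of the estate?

Harun takes one-third of ₹2,160,000 = ₹720,000. The remaining ₹1,440,000 passes to the descendants.
The descendants' portion (₹1,440,000) is divided into 5 shares of ₹288,000: Tariq, Rashid, and Bertrand each take ₹288,000; Florian's ₹288,000 share passes to Florian's issue; Jana's ₹288,000 share passes to Jana's issue.
Florian's share (₹288,000) passes entirely to Ansel.
Jana's share (₹288,000) is divided into 2 shares of ₹144,000: Pablo takes ₹144,000; Oren's ₹144,000 share passes to Oren's issue.
Oren's share (₹144,000) passes entirely to Reuben.

Pablo receives ₹144,000.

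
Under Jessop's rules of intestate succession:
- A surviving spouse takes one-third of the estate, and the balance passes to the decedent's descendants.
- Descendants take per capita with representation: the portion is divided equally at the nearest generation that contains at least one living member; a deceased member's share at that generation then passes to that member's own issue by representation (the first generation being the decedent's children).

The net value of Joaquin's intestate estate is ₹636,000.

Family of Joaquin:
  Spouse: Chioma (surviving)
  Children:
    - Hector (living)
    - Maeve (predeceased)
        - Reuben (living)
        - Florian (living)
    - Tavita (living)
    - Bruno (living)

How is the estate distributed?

Chioma: ₹212,000; Hector: ₹106,000; Reuben: ₹53,000; Florian: ₹53,000; Tavita: ₹106,000; Bruno: ₹106,000

Chioma takes one-third of ₹636,000 = ₹212,000. The remaining ₹424,000 passes to the descendants.
The descendants' portion (₹424,000) is divided into 4 shares of ₹106,000: Hector, Tavita, and Bruno each take ₹106,000; Maeve's ₹106,000 share passes to Maeve's issue.
Maeve's share (₹106,000) is divided into 2 shares of ₹53,000: Reuben and Florian each take ₹53,000.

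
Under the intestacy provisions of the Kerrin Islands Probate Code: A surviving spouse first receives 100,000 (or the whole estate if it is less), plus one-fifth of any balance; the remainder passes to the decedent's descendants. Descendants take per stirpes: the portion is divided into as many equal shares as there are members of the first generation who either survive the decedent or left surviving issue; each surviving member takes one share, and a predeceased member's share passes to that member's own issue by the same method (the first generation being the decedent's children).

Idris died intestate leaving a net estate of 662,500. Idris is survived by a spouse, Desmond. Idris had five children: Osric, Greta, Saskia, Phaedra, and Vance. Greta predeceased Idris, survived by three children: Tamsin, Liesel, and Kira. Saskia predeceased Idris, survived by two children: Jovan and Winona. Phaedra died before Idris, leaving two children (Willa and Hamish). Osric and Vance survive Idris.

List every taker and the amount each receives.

Desmond first takes 100,000, leaving a balance of 562,500. Desmond then takes one-fifth of the balance (112,500), for a total of 212,500. The remaining 450,000 passes to the descendants.
The descendants' portion (450,000) is divided into 5 shares of 90,000: Osric and Vance each take 90,000; Greta's 90,000 share passes to Greta's issue; Saskia's 90,000 share passes to Saskia's issue; Phaedra's 90,000 share passes to Phaedra's issue.
Greta's share (90,000) is divided into 3 shares of 30,000: Tamsin, Liesel, and Kira each take 30,000.
Saskia's share (90,000) is divided into 2 shares of 45,000: Jovan and Winona each take 45,000.
Phaedra's share (90,000) is divided into 2 shares of 45,000: Willa and Hamish each take 45,000.

Desmond: 212,500; Osric: 90,000; Tamsin: 30,000; Liesel: 30,000; Kira: 30,000; Jovan: 45,000; Winona: 45,000; Willa: 45,000; Hamish: 45,000; Vance: 90,000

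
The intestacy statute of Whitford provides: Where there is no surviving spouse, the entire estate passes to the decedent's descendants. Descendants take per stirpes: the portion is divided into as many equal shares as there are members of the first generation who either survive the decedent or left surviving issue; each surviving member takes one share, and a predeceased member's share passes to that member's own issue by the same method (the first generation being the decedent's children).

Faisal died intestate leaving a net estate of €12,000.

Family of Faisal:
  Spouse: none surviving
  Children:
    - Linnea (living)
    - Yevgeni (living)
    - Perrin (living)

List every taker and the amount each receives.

Linnea: €4,000; Yevgeni: €4,000; Perrin: €4,000

The entire €12,000 passes to the descendants.
That amount (€12,000) is divided into 3 shares of €4,000: Linnea, Yevgeni, and Perrin each take €4,000.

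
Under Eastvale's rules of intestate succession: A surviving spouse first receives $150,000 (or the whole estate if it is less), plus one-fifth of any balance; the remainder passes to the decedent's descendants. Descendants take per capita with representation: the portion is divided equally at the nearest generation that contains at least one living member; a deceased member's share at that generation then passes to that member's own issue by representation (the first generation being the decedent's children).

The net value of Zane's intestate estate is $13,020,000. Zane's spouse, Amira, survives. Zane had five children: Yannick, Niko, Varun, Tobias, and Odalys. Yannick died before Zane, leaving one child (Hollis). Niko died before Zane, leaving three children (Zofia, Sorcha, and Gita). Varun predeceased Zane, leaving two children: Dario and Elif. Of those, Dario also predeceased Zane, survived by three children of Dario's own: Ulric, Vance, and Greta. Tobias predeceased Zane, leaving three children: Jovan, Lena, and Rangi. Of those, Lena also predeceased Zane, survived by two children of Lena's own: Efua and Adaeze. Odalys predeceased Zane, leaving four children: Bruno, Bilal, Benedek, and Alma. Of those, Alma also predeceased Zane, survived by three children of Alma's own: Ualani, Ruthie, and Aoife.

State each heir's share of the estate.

Amira first takes $150,000, leaving a balance of $12,870,000. Amira then takes one-fifth of the balance ($2,574,000), for a total of $2,724,000. The remaining $10,296,000 passes to the descendants.
No child survives, so the initial division is made at the grandchildren's generation.
The descendants' portion ($10,296,000) is divided into 13 shares of $792,000: Hollis, Zofia, Sorcha, Gita, Elif, Jovan, Rangi, Bruno, Bilal, and Benedek each take $792,000; Dario's $792,000 share passes to Dario's issue; Lena's $792,000 share passes to Lena's issue; Alma's $792,000 share passes to Alma's issue.
Dario's share ($792,000) is divided into 3 shares of $264,000: Ulric, Vance, and Greta each take $264,000.
Lena's share ($792,000) is divided into 2 shares of $396,000: Efua and Adaeze each take $396,000.
Alma's share ($792,000) is divided into 3 shares of $264,000: Ualani, Ruthie, and Aoife each take $264,000.

Amira: $2,724,000; Hollis: $792,000; Zofia: $792,000; Sorcha: $792,000; Gita: $792,000; Ulric: $264,000; Vance: $264,000; Greta: $264,000; Elif: $792,000; Jovan: $792,000; Efua: $396,000; Adaeze: $396,000; Rangi: $792,000; Bruno: $792,000; Bilal: $792,000; Benedek: $792,000; Ualani: $264,000; Ruthie: $264,000; Aoife: $264,000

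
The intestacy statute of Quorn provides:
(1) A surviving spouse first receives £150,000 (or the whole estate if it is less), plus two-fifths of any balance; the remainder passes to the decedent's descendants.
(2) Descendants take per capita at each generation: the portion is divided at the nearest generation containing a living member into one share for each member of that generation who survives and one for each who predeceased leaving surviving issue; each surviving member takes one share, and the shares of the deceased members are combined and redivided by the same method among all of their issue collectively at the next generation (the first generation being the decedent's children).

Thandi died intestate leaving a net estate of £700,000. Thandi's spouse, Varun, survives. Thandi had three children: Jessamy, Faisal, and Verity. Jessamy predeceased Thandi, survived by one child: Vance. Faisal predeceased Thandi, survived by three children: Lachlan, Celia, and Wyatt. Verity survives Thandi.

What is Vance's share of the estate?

Varun first takes £150,000, leaving a balance of £550,000. Varun then takes two-fifths of the balance (£220,000), for a total of £370,000. The remaining £330,000 passes to the descendants.
The descendants' portion (£330,000) is divided at the children's generation into 3 shares of £110,000. Verity takes £110,000. The 2 shares of the deceased (Jessamy and Faisal) are combined into a pool of £220,000.
That pool (£220,000) is divided at the grandchildren's generation equally among Vance, Lachlan, Celia, and Wyatt: £55,000 each.

Vance receives £55,000.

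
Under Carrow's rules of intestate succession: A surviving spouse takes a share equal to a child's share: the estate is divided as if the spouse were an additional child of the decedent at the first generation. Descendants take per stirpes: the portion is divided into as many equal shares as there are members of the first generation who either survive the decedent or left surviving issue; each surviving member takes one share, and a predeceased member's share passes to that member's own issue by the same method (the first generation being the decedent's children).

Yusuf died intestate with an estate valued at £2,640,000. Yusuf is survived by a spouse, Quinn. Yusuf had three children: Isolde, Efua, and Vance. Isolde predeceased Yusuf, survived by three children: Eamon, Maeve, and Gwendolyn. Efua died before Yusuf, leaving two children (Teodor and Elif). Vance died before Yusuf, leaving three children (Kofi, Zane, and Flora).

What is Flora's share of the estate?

The spouse counts as an additional share at the children's level, so there are 4 primary shares of £660,000. Quinn takes one such share (£660,000).
The children's combined portion (£1,980,000) is divided into 3 shares of £660,000: Isolde's £660,000 share passes to Isolde's issue; Efua's £660,000 share passes to Efua's issue; Vance's £660,000 share passes to Vance's issue.
Isolde's share (£660,000) is divided into 3 shares of £220,000: Eamon, Maeve, and Gwendolyn each take £220,000.
Efua's share (£660,000) is divided into 2 shares of £330,000: Teodor and Elif each take £330,000.
Vance's share (£660,000) is divided into 3 shares of £220,000: Kofi, Zane, and Flora each take £220,000.

Flora receives £220,000.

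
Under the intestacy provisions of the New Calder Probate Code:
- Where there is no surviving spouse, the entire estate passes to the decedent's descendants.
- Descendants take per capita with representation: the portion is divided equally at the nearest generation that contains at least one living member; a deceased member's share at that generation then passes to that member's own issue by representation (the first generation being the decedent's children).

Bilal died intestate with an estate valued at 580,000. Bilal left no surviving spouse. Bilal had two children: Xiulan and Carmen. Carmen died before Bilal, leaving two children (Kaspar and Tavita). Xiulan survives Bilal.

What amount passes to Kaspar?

The entire 580,000 passes to the descendants.
That amount (580,000) is divided into 2 shares of 290,000: Xiulan takes 290,000; Carmen's 290,000 share passes to Carmen's issue.
Carmen's share (290,000) is divided into 2 shares of 145,000: Kaspar and Tavita each take 145,000.

Kaspar receives 145,000.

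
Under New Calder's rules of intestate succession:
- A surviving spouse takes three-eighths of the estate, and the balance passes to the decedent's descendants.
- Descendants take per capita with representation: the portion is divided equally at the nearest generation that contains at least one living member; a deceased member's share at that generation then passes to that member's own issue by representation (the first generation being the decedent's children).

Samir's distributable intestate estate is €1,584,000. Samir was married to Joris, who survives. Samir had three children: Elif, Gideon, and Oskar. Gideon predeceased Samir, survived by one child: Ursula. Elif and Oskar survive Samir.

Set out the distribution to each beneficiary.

Joris takes three-eighths of €1,584,000 = €594,000. The remaining €990,000 passes to the descendants.
The descendants' portion (€990,000) is divided into 3 shares of €330,000: Elif and Oskar each take €330,000; Gideon's €330,000 share passes to Gideon's issue.
Gideon's share (€330,000) passes entirely to Ursula.

Joris: €594,000; Elif: €330,000; Ursula: €330,000; Oskar: €330,000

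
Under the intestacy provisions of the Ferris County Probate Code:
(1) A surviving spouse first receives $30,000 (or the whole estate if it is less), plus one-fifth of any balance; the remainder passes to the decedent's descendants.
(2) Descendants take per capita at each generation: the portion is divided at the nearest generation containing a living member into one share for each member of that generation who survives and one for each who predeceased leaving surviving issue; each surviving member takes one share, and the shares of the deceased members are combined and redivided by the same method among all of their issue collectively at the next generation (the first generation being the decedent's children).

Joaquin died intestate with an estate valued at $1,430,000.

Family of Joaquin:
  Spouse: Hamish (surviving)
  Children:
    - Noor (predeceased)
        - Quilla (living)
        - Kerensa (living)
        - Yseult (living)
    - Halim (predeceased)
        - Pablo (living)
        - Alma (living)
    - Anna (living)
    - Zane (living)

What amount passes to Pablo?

Hamish first takes $30,000, leaving a balance of $1,400,000. Hamish then takes one-fifth of the balance ($280,000), for a total of $310,000. The remaining $1,120,000 passes to the descendants.
The descendants' portion ($1,120,000) is divided at the children's generation into 4 shares of $280,000. Anna and Zane each take $280,000. The 2 shares of the deceased (Noor and Halim) are combined into a pool of $560,000.
That pool ($560,000) is divided at the grandchildren's generation equally among Quilla, Kerensa, Yseult, Pablo, and Alma: $112,000 each.

Pablo receives $112,000.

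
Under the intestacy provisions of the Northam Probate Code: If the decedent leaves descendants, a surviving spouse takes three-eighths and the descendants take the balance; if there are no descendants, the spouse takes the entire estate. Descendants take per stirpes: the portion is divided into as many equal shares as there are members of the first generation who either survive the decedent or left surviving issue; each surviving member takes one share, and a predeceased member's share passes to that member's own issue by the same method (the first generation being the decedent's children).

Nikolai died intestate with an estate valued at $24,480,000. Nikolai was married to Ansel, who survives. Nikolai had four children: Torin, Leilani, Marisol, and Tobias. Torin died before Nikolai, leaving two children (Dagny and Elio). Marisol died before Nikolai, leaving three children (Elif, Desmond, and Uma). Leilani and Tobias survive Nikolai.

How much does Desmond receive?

Desmond receives $1,275,000.

Ansel takes three-eighths of $24,480,000 = $9,180,000. The remaining $15,300,000 passes to the descendants.
The descendants' portion ($15,300,000) is divided into 4 shares of $3,825,000: Leilani and Tobias each take $3,825,000; Torin's $3,825,000 share passes to Torin's issue; Marisol's $3,825,000 share passes to Marisol's issue.
Torin's share ($3,825,000) is divided into 2 shares of $1,912,500: Dagny and Elio each take $1,912,500.
Marisol's share ($3,825,000) is divided into 3 shares of $1,275,000: Elif, Desmond, and Uma each take $1,275,000.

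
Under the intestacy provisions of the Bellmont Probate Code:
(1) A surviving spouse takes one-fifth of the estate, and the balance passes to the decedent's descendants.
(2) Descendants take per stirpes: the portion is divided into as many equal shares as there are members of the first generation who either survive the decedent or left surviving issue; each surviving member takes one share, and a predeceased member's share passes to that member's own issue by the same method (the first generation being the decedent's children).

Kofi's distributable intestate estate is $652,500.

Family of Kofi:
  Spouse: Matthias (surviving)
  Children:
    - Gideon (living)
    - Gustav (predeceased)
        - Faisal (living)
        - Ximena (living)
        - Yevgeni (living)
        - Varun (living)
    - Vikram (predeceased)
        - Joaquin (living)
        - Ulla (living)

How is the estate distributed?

Matthias: $130,500; Gideon: $174,000; Faisal: $43,500; Ximena: $43,500; Yevgeni: $43,500; Varun: $43,500; Joaquin: $87,000; Ulla: $87,000

Matthias takes one-fifth of $652,500 = $130,500. The remaining $522,000 passes to the descendants.
The descendants' portion ($522,000) is divided into 3 shares of $174,000: Gideon takes $174,000; Gustav's $174,000 share passes to Gustav's issue; Vikram's $174,000 share passes to Vikram's issue.
Gustav's share ($174,000) is divided into 4 shares of $43,500: Faisal, Ximena, Yevgeni, and Varun each take $43,500.
Vikram's share ($174,000) is divided into 2 shares of $87,000: Joaquin and Ulla each take $87,000.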